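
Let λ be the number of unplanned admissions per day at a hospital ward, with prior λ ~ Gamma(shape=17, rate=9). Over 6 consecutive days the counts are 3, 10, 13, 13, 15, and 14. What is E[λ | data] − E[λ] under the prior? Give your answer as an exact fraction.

Total count: 3 + 10 + 13 + 13 + 15 + 14 = 68.
Total exposure: 6 days.
Conjugate update: add total count to the shape and total exposure to the rate, giving Gamma(85, 15).
Posterior mean = 85/15 = 17/3; prior mean = 17/9 = 17/9. Difference = 17/3 − 17/9 = 34/9.

34/9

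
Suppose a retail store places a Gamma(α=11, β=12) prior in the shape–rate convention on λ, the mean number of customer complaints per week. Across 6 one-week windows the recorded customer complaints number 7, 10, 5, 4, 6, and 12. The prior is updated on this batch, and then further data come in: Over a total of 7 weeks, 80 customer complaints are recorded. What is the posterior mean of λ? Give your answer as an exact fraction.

27/5

Total count: 7 + 10 + 5 + 4 + 6 + 12 = 44.
Total exposure: 6 weeks.
After the first batch: Gamma(11 + 44, 12 + 6) = Gamma(55, 18).
Total count 80 over total exposure 7 weeks.
After the second batch: Gamma(55 + 80, 18 + 7) = Gamma(135, 25).
Posterior mean = α'/β' = 135/25 = 27/5.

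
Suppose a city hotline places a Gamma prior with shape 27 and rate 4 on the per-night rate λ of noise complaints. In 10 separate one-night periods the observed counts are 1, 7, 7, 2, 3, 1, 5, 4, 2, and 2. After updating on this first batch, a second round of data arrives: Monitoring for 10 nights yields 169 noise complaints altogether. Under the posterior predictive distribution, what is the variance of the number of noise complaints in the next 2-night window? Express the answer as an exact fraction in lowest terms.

Total count: 1 + 7 + 7 + 2 + 3 + 1 + 5 + 4 + 2 + 2 = 34.
Total exposure: 10 nights.
After the first batch: Gamma(27 + 34, 4 + 10) = Gamma(61, 14).
Total count 169 over total exposure 10 nights.
After the second batch: Gamma(61 + 169, 14 + 10) = Gamma(230, 24).
The posterior predictive for a window of length T is Negative Binomial with variance T·α'·(β'+T)/β'² = 2·230·26/576 = 1495/72.

1495/72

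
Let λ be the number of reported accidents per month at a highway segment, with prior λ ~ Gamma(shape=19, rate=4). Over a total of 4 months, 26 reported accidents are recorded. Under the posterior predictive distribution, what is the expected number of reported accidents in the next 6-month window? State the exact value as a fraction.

135/4

Total count 26 over total exposure 4 months.
By Gamma–Poisson conjugacy, the posterior is Gamma(α + Σx, β + Σt) = Gamma(19 + 26, 4 + 4) = Gamma(45, 8).
Predictive mean over a 6-month window = T·E[λ|data] = 6·45/8 = 135/4.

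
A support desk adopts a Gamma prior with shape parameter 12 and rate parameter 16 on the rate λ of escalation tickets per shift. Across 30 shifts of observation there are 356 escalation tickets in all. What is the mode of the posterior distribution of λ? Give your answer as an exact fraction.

367/46

Total count 356 over total exposure 30 shifts.
The Gamma prior is conjugate for the Poisson rate, so λ | data ~ Gamma(12+356, 16+30) = Gamma(368, 46).
Posterior mode = (α'−1)/β' = 367/46.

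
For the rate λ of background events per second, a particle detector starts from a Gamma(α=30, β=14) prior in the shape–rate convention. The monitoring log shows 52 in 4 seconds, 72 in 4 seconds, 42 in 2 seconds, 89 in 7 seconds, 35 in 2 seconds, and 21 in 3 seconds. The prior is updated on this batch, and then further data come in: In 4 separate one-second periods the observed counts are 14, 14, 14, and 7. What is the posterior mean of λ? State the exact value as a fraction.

39/4

Total count: 52 + 72 + 42 + 89 + 35 + 21 = 311.
Total exposure: 4 + 4 + 2 + 7 + 2 + 3 = 22 seconds.
After the first batch: Gamma(30 + 311, 14 + 22) = Gamma(341, 36).
Total count: 14 + 14 + 14 + 7 = 49.
Total exposure: 4 seconds.
After the second batch: Gamma(341 + 49, 36 + 4) = Gamma(390, 40).
Posterior mean = α'/β' = 390/40 = 39/4.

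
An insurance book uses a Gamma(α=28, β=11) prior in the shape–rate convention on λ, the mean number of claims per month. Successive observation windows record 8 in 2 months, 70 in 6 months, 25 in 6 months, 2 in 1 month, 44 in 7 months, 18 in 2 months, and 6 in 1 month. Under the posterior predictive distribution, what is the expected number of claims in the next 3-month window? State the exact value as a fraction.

Total count: 8 + 70 + 25 + 2 + 44 + 18 + 6 = 173.
Total exposure: 2 + 6 + 6 + 1 + 7 + 2 + 1 = 25 months.
Posterior: α' = 28 + 173 = 201, β' = 11 + 25 = 36.
Predictive mean over a 3-month window = T·E[λ|data] = 3·201/36 = 67/4.

67/4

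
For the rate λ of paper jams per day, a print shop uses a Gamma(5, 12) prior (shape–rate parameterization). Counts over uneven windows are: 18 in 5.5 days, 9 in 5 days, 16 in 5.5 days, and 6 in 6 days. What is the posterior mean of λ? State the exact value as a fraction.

Total count: 18 + 9 + 16 + 6 = 49.
Total exposure: 5.5 + 5 + 5.5 + 6 = 22 days.
Conjugate update: add total count to the shape and total exposure to the rate, giving Gamma(54, 34).
Posterior mean = α'/β' = 54/34 = 27/17.

27/17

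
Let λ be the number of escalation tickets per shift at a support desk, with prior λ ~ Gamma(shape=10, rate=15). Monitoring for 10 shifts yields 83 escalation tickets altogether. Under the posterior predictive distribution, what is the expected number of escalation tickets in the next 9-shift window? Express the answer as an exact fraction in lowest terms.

Total count 83 over total exposure 10 shifts.
By Gamma–Poisson conjugacy, the posterior is Gamma(α + Σx, β + Σt) = Gamma(10 + 83, 15 + 10) = Gamma(93, 25).
Predictive mean over a 9-shift window = T·E[λ|data] = 9·93/25 = 837/25.

837/25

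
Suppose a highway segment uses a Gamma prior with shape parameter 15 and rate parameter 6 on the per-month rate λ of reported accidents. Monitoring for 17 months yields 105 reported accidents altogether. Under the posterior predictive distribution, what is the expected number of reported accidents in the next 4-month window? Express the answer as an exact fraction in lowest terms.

480/23

Total count 105 over total exposure 17 months.
Gamma(α, β) with Poisson data over total exposure Σt gives posterior Gamma(α+Σx, β+Σt) = Gamma(120, 23).
Predictive mean over a 4-month window = T·E[λ|data] = 4·120/23 = 480/23.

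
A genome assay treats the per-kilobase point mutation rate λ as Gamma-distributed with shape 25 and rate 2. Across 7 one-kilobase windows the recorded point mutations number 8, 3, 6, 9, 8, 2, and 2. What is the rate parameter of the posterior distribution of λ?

Total count: 8 + 3 + 6 + 9 + 8 + 2 + 2 = 38.
Total exposure: 7 kilobases.
By Gamma–Poisson conjugacy, the posterior is Gamma(α + Σx, β + Σt) = Gamma(25 + 38, 2 + 7) = Gamma(63, 9).

9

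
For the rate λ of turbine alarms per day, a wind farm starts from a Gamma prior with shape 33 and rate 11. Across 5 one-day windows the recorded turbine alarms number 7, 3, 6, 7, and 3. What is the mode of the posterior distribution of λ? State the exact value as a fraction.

29/8

Total count: 7 + 3 + 6 + 7 + 3 = 26.
Total exposure: 5 days.
By Gamma–Poisson conjugacy, the posterior is Gamma(α + Σx, β + Σt) = Gamma(33 + 26, 11 + 5) = Gamma(59, 16).
Posterior mode = (α'−1)/β' = 58/16 = 29/8.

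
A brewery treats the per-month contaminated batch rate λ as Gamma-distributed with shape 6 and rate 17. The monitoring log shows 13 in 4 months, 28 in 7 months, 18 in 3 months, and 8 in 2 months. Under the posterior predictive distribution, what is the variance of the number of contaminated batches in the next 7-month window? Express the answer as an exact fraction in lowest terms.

20440/1089

Total count: 13 + 28 + 18 + 8 = 67.
Total exposure: 4 + 7 + 3 + 2 = 16 months.
By Gamma–Poisson conjugacy, the posterior is Gamma(α + Σx, β + Σt) = Gamma(6 + 67, 17 + 16) = Gamma(73, 33).
The posterior predictive for a window of length T is Negative Binomial with variance T·α'·(β'+T)/β'² = 7·73·40/1089 = 20440/1089.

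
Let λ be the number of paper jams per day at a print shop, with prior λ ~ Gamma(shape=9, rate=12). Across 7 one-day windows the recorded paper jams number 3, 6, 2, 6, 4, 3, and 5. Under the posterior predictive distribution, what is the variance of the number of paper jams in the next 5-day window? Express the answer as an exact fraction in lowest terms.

Total count: 3 + 6 + 2 + 6 + 4 + 3 + 5 = 29.
Total exposure: 7 days.
By Gamma–Poisson conjugacy, the posterior is Gamma(α + Σx, β + Σt) = Gamma(9 + 29, 12 + 7) = Gamma(38, 19).
The posterior predictive for a window of length T is Negative Binomial with variance T·α'·(β'+T)/β'² = 5·38·24/361 = 240/19.

240/19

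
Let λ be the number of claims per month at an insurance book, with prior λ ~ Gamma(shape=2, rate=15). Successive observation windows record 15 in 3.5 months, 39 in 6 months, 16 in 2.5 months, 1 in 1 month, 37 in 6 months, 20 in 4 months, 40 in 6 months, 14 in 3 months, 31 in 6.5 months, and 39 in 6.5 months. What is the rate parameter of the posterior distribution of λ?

Total count: 15 + 39 + 16 + 1 + 37 + 20 + 40 + 14 + 31 + 39 = 252.
Total exposure: 3.5 + 6 + 2.5 + 1 + 6 + 4 + 6 + 3 + 6.5 + 6.5 = 45 months.
Gamma(α, β) with Poisson data over total exposure Σt gives posterior Gamma(α+Σx, β+Σt) = Gamma(254, 60).

60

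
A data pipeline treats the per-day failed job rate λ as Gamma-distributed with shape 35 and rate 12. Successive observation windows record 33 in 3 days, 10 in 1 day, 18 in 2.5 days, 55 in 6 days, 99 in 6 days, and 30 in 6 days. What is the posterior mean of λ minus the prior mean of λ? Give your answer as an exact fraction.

Total count: 33 + 10 + 18 + 55 + 99 + 30 = 245.
Total exposure: 3 + 1 + 2.5 + 6 + 6 + 6 = 24.5 days.
Posterior: α' = 35 + 245 = 280, β' = 12 + 24.5 = 73/2.
Posterior mean = 280/(73/2) = 560/73; prior mean = 35/12 = 35/12. Difference = 560/73 − 35/12 = 4165/876.

4165/876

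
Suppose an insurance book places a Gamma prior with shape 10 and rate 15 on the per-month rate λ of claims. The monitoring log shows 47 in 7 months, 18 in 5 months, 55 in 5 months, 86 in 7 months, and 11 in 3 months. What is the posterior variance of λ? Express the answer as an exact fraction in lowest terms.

Total count: 47 + 18 + 55 + 86 + 11 = 217.
Total exposure: 7 + 5 + 5 + 7 + 3 = 27 months.
Conjugate update: add total count to the shape and total exposure to the rate, giving Gamma(227, 42).
Posterior variance = α'/β'² = 227/1764.

227/1764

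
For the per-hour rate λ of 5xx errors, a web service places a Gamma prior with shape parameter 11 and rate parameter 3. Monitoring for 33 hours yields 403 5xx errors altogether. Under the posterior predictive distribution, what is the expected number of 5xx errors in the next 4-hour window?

Total count 403 over total exposure 33 hours.
Posterior: α' = 11 + 403 = 414, β' = 3 + 33 = 36.
Predictive mean over a 4-hour window = T·E[λ|data] = 4·414/36 = 46.

46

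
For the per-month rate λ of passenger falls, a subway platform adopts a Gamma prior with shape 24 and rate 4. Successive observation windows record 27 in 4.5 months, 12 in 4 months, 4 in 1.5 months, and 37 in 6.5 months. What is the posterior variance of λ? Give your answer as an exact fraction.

416/1681

Total count: 27 + 12 + 4 + 37 = 80.
Total exposure: 4.5 + 4 + 1.5 + 6.5 = 16.5 months.
By Gamma–Poisson conjugacy, the posterior is Gamma(α + Σx, β + Σt) = Gamma(24 + 80, 4 + 16.5) = Gamma(104, 41/2).
Posterior variance = α'/β'² = 104/(1681/4) = 416/1681.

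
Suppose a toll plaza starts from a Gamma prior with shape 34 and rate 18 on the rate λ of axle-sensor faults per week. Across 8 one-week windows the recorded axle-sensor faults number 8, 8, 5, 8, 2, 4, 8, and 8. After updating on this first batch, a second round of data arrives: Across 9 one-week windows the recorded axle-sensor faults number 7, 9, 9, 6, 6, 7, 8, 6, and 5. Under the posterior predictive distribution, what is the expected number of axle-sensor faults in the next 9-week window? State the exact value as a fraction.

Total count: 8 + 8 + 5 + 8 + 2 + 4 + 8 + 8 = 51.
Total exposure: 8 weeks.
After the first batch: Gamma(34 + 51, 18 + 8) = Gamma(85, 26).
Total count: 7 + 9 + 9 + 6 + 6 + 7 + 8 + 6 + 5 = 63.
Total exposure: 9 weeks.
After the second batch: Gamma(85 + 63, 26 + 9) = Gamma(148, 35).
Predictive mean over a 9-week window = T·E[λ|data] = 9·148/35 = 1332/35.

1332/35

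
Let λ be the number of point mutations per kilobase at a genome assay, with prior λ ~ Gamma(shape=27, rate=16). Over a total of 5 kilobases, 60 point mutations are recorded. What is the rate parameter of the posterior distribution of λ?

Total count 60 over total exposure 5 kilobases.
Gamma(α, β) with Poisson data over total exposure Σt gives posterior Gamma(α+Σx, β+Σt) = Gamma(87, 21).

21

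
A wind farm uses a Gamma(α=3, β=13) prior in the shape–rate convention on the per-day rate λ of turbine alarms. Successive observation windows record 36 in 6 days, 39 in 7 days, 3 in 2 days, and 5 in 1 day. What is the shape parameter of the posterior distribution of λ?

Total count: 36 + 39 + 3 + 5 = 83.
Total exposure: 6 + 7 + 2 + 1 = 16 days.
Conjugate update: add total count to the shape and total exposure to the rate, giving Gamma(86, 29).

86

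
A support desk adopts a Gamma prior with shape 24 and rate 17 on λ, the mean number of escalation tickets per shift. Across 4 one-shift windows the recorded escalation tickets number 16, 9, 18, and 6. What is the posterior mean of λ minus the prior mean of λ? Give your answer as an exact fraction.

737/357

Total count: 16 + 9 + 18 + 6 = 49.
Total exposure: 4 shifts.
Posterior: α' = 24 + 49 = 73, β' = 17 + 4 = 21.
Posterior mean = 73/21 = 73/21; prior mean = 24/17 = 24/17. Difference = 73/21 − 24/17 = 737/357.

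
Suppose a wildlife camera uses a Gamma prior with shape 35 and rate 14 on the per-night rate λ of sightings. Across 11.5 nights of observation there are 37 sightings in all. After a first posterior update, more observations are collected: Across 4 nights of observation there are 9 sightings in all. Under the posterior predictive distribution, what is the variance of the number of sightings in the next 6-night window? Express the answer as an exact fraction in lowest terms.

69012/3481

Total count 37 over total exposure 11.5 nights.
After the first batch: Gamma(35 + 37, 14 + 11.5) = Gamma(72, 51/2).
Total count 9 over total exposure 4 nights.
After the second batch: Gamma(72 + 9, 51/2 + 4) = Gamma(81, 59/2).
The posterior predictive for a window of length T is Negative Binomial with variance T·α'·(β'+T)/β'² = 6·81·(71/2)/(3481/4) = 69012/3481.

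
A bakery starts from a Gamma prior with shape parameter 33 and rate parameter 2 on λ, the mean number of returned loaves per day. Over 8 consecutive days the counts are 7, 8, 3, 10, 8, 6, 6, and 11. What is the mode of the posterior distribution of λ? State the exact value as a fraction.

91/10

Total count: 7 + 8 + 3 + 10 + 8 + 6 + 6 + 11 = 59.
Total exposure: 8 days.
Conjugate update: add total count to the shape and total exposure to the rate, giving Gamma(92, 10).
Posterior mode = (α'−1)/β' = 91/10.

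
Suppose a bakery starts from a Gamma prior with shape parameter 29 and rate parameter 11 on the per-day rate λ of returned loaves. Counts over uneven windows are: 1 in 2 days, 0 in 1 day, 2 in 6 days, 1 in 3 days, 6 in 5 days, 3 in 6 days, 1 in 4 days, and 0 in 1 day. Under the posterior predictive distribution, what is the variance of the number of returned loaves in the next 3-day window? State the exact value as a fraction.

602/169

Total count: 1 + 0 + 2 + 1 + 6 + 3 + 1 + 0 = 14.
Total exposure: 2 + 1 + 6 + 3 + 5 + 6 + 4 + 1 = 28 days.
Conjugate update: add total count to the shape and total exposure to the rate, giving Gamma(43, 39).
The posterior predictive for a window of length T is Negative Binomial with variance T·α'·(β'+T)/β'² = 3·43·42/1521 = 602/169.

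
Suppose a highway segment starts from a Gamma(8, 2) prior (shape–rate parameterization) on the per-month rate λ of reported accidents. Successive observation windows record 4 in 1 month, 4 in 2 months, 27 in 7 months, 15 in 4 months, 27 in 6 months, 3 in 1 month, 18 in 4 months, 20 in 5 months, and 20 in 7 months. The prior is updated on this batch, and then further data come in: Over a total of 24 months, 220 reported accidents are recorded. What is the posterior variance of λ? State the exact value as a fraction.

Total count: 4 + 4 + 27 + 15 + 27 + 3 + 18 + 20 + 20 = 138.
Total exposure: 1 + 2 + 7 + 4 + 6 + 1 + 4 + 5 + 7 = 37 months.
After the first batch: Gamma(8 + 138, 2 + 37) = Gamma(146, 39).
Total count 220 over total exposure 24 months.
After the second batch: Gamma(146 + 220, 39 + 24) = Gamma(366, 63).
Posterior variance = α'/β'² = 366/3969 = 122/1323.

122/1323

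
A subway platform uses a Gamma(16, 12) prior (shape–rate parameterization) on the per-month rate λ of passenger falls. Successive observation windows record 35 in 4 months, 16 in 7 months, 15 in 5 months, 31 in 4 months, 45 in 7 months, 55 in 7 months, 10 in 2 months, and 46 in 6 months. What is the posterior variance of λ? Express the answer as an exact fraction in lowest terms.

Total count: 35 + 16 + 15 + 31 + 45 + 55 + 10 + 46 = 253.
Total exposure: 4 + 7 + 5 + 4 + 7 + 7 + 2 + 6 = 42 months.
Gamma(α, β) with Poisson data over total exposure Σt gives posterior Gamma(α+Σx, β+Σt) = Gamma(269, 54).
Posterior variance = α'/β'² = 269/2916.

269/2916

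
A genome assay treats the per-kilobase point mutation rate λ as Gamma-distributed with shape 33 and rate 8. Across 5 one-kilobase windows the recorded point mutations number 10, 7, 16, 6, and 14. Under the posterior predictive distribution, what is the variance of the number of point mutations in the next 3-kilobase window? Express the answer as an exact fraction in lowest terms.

Total count: 10 + 7 + 16 + 6 + 14 = 53.
Total exposure: 5 kilobases.
Conjugate update: add total count to the shape and total exposure to the rate, giving Gamma(86, 13).
The posterior predictive for a window of length T is Negative Binomial with variance T·α'·(β'+T)/β'² = 3·86·16/169 = 4128/169.

4128/169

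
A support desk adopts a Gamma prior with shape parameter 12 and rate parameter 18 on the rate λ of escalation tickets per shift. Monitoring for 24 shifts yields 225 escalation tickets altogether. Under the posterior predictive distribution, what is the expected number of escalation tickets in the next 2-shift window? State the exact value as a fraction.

79/7

Total count 225 over total exposure 24 shifts.
The Gamma prior is conjugate for the Poisson rate, so λ | data ~ Gamma(12+225, 18+24) = Gamma(237, 42).
Predictive mean over a 2-shift window = T·E[λ|data] = 2·237/42 = 79/7.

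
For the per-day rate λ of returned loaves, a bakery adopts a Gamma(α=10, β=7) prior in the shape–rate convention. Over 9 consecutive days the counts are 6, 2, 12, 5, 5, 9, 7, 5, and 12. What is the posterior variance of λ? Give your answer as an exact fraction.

Total count: 6 + 2 + 12 + 5 + 5 + 9 + 7 + 5 + 12 = 63.
Total exposure: 9 days.
By Gamma–Poisson conjugacy, the posterior is Gamma(α + Σx, β + Σt) = Gamma(10 + 63, 7 + 9) = Gamma(73, 16).
Posterior variance = α'/β'² = 73/256.

73/256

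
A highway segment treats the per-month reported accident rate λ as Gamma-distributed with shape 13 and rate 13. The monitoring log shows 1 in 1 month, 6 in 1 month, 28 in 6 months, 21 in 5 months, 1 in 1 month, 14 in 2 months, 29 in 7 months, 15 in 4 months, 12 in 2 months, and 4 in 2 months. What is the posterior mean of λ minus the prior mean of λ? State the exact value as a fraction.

Total count: 1 + 6 + 28 + 21 + 1 + 14 + 29 + 15 + 12 + 4 = 131.
Total exposure: 1 + 1 + 6 + 5 + 1 + 2 + 7 + 4 + 2 + 2 = 31 months.
By Gamma–Poisson conjugacy, the posterior is Gamma(α + Σx, β + Σt) = Gamma(13 + 131, 13 + 31) = Gamma(144, 44).
Posterior mean = 144/44 = 36/11; prior mean = 13/13 = 1. Difference = 36/11 − 1 = 25/11.

25/11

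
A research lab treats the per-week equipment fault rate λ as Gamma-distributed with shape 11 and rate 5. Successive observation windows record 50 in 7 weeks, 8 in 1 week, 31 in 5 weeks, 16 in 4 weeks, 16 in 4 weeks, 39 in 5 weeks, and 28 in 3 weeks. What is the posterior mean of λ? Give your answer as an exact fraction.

199/34

Total count: 50 + 8 + 31 + 16 + 16 + 39 + 28 = 188.
Total exposure: 7 + 1 + 5 + 4 + 4 + 5 + 3 = 29 weeks.
Posterior: α' = 11 + 188 = 199, β' = 5 + 29 = 34.
Posterior mean = α'/β' = 199/34.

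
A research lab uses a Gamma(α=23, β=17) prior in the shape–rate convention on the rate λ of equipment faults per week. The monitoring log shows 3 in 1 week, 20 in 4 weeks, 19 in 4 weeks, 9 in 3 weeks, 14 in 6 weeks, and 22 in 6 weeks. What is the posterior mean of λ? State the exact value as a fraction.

Total count: 3 + 20 + 19 + 9 + 14 + 22 = 87.
Total exposure: 1 + 4 + 4 + 3 + 6 + 6 = 24 weeks.
Posterior: α' = 23 + 87 = 110, β' = 17 + 24 = 41.
Posterior mean = α'/β' = 110/41.

110/41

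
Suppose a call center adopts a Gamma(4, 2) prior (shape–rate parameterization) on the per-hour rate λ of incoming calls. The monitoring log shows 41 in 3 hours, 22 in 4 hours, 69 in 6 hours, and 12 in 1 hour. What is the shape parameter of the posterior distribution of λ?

Total count: 41 + 22 + 69 + 12 = 144.
Total exposure: 3 + 4 + 6 + 1 = 14 hours.
Conjugate update: add total count to the shape and total exposure to the rate, giving Gamma(148, 16).

148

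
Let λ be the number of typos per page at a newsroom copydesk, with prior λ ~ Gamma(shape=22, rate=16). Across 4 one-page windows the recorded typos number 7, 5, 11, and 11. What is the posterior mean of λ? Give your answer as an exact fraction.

14/5

Total count: 7 + 5 + 11 + 11 = 34.
Total exposure: 4 pages.
Conjugate update: add total count to the shape and total exposure to the rate, giving Gamma(56, 20).
Posterior mean = α'/β' = 56/20 = 14/5.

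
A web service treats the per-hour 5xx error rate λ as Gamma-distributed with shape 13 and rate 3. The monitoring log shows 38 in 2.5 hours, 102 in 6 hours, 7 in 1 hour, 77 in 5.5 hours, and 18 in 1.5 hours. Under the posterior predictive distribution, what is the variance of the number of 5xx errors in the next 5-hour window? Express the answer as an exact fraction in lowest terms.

41650/507

Total count: 38 + 102 + 7 + 77 + 18 = 242.
Total exposure: 2.5 + 6 + 1 + 5.5 + 1.5 = 16.5 hours.
The Gamma prior is conjugate for the Poisson rate, so λ | data ~ Gamma(13+242, 3+16.5) = Gamma(255, 39/2).
The posterior predictive for a window of length T is Negative Binomial with variance T·α'·(β'+T)/β'² = 5·255·(49/2)/(1521/4) = 41650/507.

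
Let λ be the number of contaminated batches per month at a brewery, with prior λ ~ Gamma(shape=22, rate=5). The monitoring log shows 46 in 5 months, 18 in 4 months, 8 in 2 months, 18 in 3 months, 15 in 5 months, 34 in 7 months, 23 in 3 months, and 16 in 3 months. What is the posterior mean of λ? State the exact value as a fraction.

200/37

Total count: 46 + 18 + 8 + 18 + 15 + 34 + 23 + 16 = 178.
Total exposure: 5 + 4 + 2 + 3 + 5 + 7 + 3 + 3 = 32 months.
By Gamma–Poisson conjugacy, the posterior is Gamma(α + Σx, β + Σt) = Gamma(22 + 178, 5 + 32) = Gamma(200, 37).
Posterior mean = α'/β' = 200/37.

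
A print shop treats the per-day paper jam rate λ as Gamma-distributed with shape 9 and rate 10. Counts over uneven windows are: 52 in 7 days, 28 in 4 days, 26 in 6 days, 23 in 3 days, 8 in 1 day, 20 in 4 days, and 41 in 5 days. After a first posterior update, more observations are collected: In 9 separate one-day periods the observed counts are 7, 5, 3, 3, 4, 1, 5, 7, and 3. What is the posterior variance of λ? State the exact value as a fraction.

5/49

Total count: 52 + 28 + 26 + 23 + 8 + 20 + 41 = 198.
Total exposure: 7 + 4 + 6 + 3 + 1 + 4 + 5 = 30 days.
After the first batch: Gamma(9 + 198, 10 + 30) = Gamma(207, 40).
Total count: 7 + 5 + 3 + 3 + 4 + 1 + 5 + 7 + 3 = 38.
Total exposure: 9 days.
After the second batch: Gamma(207 + 38, 40 + 9) = Gamma(245, 49).
Posterior variance = α'/β'² = 245/2401 = 5/49.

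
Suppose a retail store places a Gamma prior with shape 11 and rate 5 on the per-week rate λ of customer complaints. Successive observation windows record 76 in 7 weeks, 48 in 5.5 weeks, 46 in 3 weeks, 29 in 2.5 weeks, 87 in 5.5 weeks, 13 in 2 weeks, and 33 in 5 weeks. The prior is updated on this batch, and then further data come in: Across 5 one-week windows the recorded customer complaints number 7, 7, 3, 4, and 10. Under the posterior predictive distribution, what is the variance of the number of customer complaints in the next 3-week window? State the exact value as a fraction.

21692/729

Total count: 76 + 48 + 46 + 29 + 87 + 13 + 33 = 332.
Total exposure: 7 + 5.5 + 3 + 2.5 + 5.5 + 2 + 5 = 30.5 weeks.
After the first batch: Gamma(11 + 332, 5 + 30.5) = Gamma(343, 71/2).
Total count: 7 + 7 + 3 + 4 + 10 = 31.
Total exposure: 5 weeks.
After the second batch: Gamma(343 + 31, 71/2 + 5) = Gamma(374, 81/2).
The posterior predictive for a window of length T is Negative Binomial with variance T·α'·(β'+T)/β'² = 3·374·(87/2)/(6561/4) = 21692/729.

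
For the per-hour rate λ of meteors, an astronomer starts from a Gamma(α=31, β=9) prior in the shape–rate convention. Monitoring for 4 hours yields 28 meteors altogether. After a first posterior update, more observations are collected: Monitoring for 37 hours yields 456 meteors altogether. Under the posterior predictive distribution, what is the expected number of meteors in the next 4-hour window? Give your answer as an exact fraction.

Total count 28 over total exposure 4 hours.
After the first batch: Gamma(31 + 28, 9 + 4) = Gamma(59, 13).
Total count 456 over total exposure 37 hours.
After the second batch: Gamma(59 + 456, 13 + 37) = Gamma(515, 50).
Predictive mean over a 4-hour window = T·E[λ|data] = 4·515/50 = 206/5.

206/5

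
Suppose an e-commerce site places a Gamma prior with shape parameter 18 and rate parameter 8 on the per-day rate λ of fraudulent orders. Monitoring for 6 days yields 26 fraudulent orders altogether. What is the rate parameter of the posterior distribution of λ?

Total count 26 over total exposure 6 days.
By Gamma–Poisson conjugacy, the posterior is Gamma(α + Σx, β + Σt) = Gamma(18 + 26, 8 + 6) = Gamma(44, 14).

14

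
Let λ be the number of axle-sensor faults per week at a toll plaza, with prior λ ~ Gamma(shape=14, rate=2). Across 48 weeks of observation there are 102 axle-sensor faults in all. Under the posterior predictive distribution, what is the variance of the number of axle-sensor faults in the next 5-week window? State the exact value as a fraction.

319/25

Total count 102 over total exposure 48 weeks.
Gamma(α, β) with Poisson data over total exposure Σt gives posterior Gamma(α+Σx, β+Σt) = Gamma(116, 50).
The posterior predictive for a window of length T is Negative Binomial with variance T·α'·(β'+T)/β'² = 5·116·55/2500 = 319/25.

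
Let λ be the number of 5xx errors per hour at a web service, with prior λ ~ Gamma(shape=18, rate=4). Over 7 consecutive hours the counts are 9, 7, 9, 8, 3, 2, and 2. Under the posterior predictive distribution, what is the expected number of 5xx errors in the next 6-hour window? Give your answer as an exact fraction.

348/11

Total count: 9 + 7 + 9 + 8 + 3 + 2 + 2 = 40.
Total exposure: 7 hours.
Posterior: α' = 18 + 40 = 58, β' = 4 + 7 = 11.
Predictive mean over a 6-hour window = T·E[λ|data] = 6·58/11 = 348/11.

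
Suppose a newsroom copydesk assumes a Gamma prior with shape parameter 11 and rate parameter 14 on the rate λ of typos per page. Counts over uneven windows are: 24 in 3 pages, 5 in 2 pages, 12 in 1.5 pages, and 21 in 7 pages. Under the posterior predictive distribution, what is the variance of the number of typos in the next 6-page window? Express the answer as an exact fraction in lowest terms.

Total count: 24 + 5 + 12 + 21 = 62.
Total exposure: 3 + 2 + 1.5 + 7 = 13.5 pages.
The Gamma prior is conjugate for the Poisson rate, so λ | data ~ Gamma(11+62, 14+13.5) = Gamma(73, 55/2).
The posterior predictive for a window of length T is Negative Binomial with variance T·α'·(β'+T)/β'² = 6·73·(67/2)/(3025/4) = 58692/3025.

58692/3025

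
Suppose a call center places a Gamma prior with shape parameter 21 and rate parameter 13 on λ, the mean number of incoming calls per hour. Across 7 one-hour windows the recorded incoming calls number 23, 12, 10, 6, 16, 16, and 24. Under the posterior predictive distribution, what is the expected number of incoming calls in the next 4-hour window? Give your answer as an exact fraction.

128/5

Total count: 23 + 12 + 10 + 6 + 16 + 16 + 24 = 107.
Total exposure: 7 hours.
The Gamma prior is conjugate for the Poisson rate, so λ | data ~ Gamma(21+107, 13+7) = Gamma(128, 20).
Predictive mean over a 4-hour window = T·E[λ|data] = 4·128/20 = 128/5.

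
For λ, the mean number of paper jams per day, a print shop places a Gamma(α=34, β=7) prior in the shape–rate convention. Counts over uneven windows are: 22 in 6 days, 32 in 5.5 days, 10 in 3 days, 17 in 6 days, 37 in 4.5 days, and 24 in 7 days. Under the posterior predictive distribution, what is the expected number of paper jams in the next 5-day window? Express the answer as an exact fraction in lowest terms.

Total count: 22 + 32 + 10 + 17 + 37 + 24 = 142.
Total exposure: 6 + 5.5 + 3 + 6 + 4.5 + 7 = 32 days.
The Gamma prior is conjugate for the Poisson rate, so λ | data ~ Gamma(34+142, 7+32) = Gamma(176, 39).
Predictive mean over a 5-day window = T·E[λ|data] = 5·176/39 = 880/39.

880/39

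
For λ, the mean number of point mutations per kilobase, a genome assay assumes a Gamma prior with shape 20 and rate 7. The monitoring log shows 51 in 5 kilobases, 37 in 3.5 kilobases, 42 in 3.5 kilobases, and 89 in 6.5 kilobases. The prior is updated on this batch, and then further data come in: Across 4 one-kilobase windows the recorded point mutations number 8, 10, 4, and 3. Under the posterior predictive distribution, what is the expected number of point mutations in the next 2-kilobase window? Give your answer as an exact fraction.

1056/59

Total count: 51 + 37 + 42 + 89 = 219.
Total exposure: 5 + 3.5 + 3.5 + 6.5 = 18.5 kilobases.
After the first batch: Gamma(20 + 219, 7 + 18.5) = Gamma(239, 51/2).
Total count: 8 + 10 + 4 + 3 = 25.
Total exposure: 4 kilobases.
After the second batch: Gamma(239 + 25, 51/2 + 4) = Gamma(264, 59/2).
Predictive mean over a 2-kilobase window = T·E[λ|data] = 2·264/(59/2) = 1056/59.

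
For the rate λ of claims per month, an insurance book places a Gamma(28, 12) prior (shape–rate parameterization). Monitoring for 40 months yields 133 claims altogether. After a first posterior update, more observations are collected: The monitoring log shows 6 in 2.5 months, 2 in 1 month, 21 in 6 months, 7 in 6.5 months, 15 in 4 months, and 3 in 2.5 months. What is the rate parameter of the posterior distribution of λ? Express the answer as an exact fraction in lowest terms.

149/2

Total count 133 over total exposure 40 months.
After the first batch: Gamma(28 + 133, 12 + 40) = Gamma(161, 52).
Total count: 6 + 2 + 21 + 7 + 15 + 3 = 54.
Total exposure: 2.5 + 1 + 6 + 6.5 + 4 + 2.5 = 22.5 months.
After the second batch: Gamma(161 + 54, 52 + 22.5) = Gamma(215, 149/2).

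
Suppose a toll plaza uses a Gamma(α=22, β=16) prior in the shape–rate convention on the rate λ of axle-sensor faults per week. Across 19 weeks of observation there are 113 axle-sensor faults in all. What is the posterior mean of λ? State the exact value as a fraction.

27/7

Total count 113 over total exposure 19 weeks.
Posterior: α' = 22 + 113 = 135, β' = 16 + 19 = 35.
Posterior mean = α'/β' = 135/35 = 27/7.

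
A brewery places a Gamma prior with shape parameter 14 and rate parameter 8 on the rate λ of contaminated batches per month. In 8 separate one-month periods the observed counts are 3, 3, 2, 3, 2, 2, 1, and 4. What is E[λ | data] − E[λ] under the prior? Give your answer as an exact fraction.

Total count: 3 + 3 + 2 + 3 + 2 + 2 + 1 + 4 = 20.
Total exposure: 8 months.
Gamma(α, β) with Poisson data over total exposure Σt gives posterior Gamma(α+Σx, β+Σt) = Gamma(34, 16).
Posterior mean = 34/16 = 17/8; prior mean = 14/8 = 7/4. Difference = 17/8 − 7/4 = 3/8.

3/8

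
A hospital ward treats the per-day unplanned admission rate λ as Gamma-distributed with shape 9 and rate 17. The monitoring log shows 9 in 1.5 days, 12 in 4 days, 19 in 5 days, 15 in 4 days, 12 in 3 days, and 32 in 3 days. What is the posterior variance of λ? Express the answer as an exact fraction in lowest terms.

48/625

Total count: 9 + 12 + 19 + 15 + 12 + 32 = 99.
Total exposure: 1.5 + 4 + 5 + 4 + 3 + 3 = 20.5 days.
Posterior: α' = 9 + 99 = 108, β' = 17 + 20.5 = 75/2.
Posterior variance = α'/β'² = 108/(5625/4) = 48/625.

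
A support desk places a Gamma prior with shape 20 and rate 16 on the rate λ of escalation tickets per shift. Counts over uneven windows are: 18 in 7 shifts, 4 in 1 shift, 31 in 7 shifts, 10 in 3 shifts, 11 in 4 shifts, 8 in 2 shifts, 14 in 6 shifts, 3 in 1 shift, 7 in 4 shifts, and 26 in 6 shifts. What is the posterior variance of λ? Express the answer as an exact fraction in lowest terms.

Total count: 18 + 4 + 31 + 10 + 11 + 8 + 14 + 3 + 7 + 26 = 132.
Total exposure: 7 + 1 + 7 + 3 + 4 + 2 + 6 + 1 + 4 + 6 = 41 shifts.
Posterior: α' = 20 + 132 = 152, β' = 16 + 41 = 57.
Posterior variance = α'/β'² = 152/3249 = 8/171.

8/171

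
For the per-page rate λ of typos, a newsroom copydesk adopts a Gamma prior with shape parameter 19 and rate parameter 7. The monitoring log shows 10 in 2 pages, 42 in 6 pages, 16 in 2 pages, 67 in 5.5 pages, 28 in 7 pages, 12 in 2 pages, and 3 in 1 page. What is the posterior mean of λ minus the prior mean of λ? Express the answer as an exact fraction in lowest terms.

1523/455

Total count: 10 + 42 + 16 + 67 + 28 + 12 + 3 = 178.
Total exposure: 2 + 6 + 2 + 5.5 + 7 + 2 + 1 = 25.5 pages.
The Gamma prior is conjugate for the Poisson rate, so λ | data ~ Gamma(19+178, 7+25.5) = Gamma(197, 65/2).
Posterior mean = 197/(65/2) = 394/65; prior mean = 19/7 = 19/7. Difference = 394/65 − 19/7 = 1523/455.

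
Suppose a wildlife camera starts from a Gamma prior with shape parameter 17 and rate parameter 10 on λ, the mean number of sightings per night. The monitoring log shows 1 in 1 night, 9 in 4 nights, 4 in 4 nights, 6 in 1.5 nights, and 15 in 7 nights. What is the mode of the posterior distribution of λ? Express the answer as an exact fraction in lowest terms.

102/55

Total count: 1 + 9 + 4 + 6 + 15 = 35.
Total exposure: 1 + 4 + 4 + 1.5 + 7 = 17.5 nights.
Posterior: α' = 17 + 35 = 52, β' = 10 + 17.5 = 55/2.
Posterior mode = (α'−1)/β' = 51/(55/2) = 102/55.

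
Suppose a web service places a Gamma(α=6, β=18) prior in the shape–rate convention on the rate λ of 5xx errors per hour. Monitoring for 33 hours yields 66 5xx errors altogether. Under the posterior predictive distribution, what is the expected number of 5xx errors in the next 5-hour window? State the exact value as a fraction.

Total count 66 over total exposure 33 hours.
By Gamma–Poisson conjugacy, the posterior is Gamma(α + Σx, β + Σt) = Gamma(6 + 66, 18 + 33) = Gamma(72, 51).
Predictive mean over a 5-hour window = T·E[λ|data] = 5·72/51 = 120/17.

120/17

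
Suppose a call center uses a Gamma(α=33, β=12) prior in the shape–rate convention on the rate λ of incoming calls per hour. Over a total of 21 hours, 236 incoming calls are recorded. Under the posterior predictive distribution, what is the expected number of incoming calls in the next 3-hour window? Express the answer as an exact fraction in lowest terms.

Total count 236 over total exposure 21 hours.
Posterior: α' = 33 + 236 = 269, β' = 12 + 21 = 33.
Predictive mean over a 3-hour window = T·E[λ|data] = 3·269/33 = 269/11.

269/11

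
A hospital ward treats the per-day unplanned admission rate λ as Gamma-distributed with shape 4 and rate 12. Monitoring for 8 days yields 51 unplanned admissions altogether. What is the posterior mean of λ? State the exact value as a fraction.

11/4

Total count 51 over total exposure 8 days.
Conjugate update: add total count to the shape and total exposure to the rate, giving Gamma(55, 20).
Posterior mean = α'/β' = 55/20 = 11/4.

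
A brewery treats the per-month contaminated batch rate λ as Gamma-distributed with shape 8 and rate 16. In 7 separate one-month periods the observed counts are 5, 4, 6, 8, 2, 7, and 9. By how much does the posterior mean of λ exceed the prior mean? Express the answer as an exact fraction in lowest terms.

75/46

Total count: 5 + 4 + 6 + 8 + 2 + 7 + 9 = 41.
Total exposure: 7 months.
Conjugate update: add total count to the shape and total exposure to the rate, giving Gamma(49, 23).
Posterior mean = 49/23 = 49/23; prior mean = 8/16 = 1/2. Difference = 49/23 − 1/2 = 75/46.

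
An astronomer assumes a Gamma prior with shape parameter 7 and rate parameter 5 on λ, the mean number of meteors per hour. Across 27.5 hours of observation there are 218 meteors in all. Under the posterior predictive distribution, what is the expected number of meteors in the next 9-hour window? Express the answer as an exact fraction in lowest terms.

Total count 218 over total exposure 27.5 hours.
Conjugate update: add total count to the shape and total exposure to the rate, giving Gamma(225, 65/2).
Predictive mean over a 9-hour window = T·E[λ|data] = 9·225/(65/2) = 810/13.

810/13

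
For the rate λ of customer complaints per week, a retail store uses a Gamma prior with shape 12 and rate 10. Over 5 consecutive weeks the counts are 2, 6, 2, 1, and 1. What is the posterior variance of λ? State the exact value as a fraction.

8/75

Total count: 2 + 6 + 2 + 1 + 1 = 12.
Total exposure: 5 weeks.
The Gamma prior is conjugate for the Poisson rate, so λ | data ~ Gamma(12+12, 10+5) = Gamma(24, 15).
Posterior variance = α'/β'² = 24/225 = 8/75.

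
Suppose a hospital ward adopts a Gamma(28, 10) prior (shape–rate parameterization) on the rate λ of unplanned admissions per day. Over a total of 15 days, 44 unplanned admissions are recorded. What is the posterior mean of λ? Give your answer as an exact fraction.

Total count 44 over total exposure 15 days.
Posterior: α' = 28 + 44 = 72, β' = 10 + 15 = 25.
Posterior mean = α'/β' = 72/25.

72/25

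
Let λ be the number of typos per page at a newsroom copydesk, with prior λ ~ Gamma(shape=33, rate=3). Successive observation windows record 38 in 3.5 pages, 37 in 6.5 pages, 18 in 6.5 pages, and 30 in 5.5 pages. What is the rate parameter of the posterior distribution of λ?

Total count: 38 + 37 + 18 + 30 = 123.
Total exposure: 3.5 + 6.5 + 6.5 + 5.5 = 22 pages.
Conjugate update: add total count to the shape and total exposure to the rate, giving Gamma(156, 25).

25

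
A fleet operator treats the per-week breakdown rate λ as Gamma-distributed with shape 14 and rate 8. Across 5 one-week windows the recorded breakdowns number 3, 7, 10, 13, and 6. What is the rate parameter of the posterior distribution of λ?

13

Total count: 3 + 7 + 10 + 13 + 6 = 39.
Total exposure: 5 weeks.
Posterior: α' = 14 + 39 = 53, β' = 8 + 5 = 13.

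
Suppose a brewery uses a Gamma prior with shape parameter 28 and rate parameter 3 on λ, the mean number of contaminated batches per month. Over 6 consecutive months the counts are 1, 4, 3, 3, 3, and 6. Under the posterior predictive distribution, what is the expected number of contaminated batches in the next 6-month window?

32

Total count: 1 + 4 + 3 + 3 + 3 + 6 = 20.
Total exposure: 6 months.
Posterior: α' = 28 + 20 = 48, β' = 3 + 6 = 9.
Predictive mean over a 6-month window = T·E[λ|data] = 6·48/9 = 32.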